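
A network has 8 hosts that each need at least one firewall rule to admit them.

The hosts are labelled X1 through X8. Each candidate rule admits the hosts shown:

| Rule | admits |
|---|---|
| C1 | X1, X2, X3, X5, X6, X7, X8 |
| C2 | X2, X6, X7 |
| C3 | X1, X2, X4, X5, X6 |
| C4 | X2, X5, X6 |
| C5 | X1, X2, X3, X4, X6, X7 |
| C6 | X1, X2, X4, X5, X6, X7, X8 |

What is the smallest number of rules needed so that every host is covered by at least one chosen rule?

C1 and C6 together: C1 ∪ C6 = {X1, X2, X3, X4, X5, X6, X7, X8} — every host is covered.
No single rule has all 8 hosts (the largest, C1, has 7), so 2 is optimal.

2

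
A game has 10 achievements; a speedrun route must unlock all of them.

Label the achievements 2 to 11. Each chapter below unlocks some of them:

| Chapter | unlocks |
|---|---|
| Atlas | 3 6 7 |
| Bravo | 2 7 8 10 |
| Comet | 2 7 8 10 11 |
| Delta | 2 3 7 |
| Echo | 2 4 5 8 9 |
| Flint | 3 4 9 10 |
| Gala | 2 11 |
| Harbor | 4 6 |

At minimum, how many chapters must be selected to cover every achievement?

3

Atlas and Comet and Echo together: Atlas ∪ Comet ∪ Echo = {2, 3, 4, 5, 6, 7, 8, 9, 10, 11} — every achievement is covered.
Only Echo contains 5, so Echo is forced; the remaining 5 achievements need at least 2 more chapters (each remaining chapter adds at most 3) — so at least 3 chapters are needed, and 3 is optimal.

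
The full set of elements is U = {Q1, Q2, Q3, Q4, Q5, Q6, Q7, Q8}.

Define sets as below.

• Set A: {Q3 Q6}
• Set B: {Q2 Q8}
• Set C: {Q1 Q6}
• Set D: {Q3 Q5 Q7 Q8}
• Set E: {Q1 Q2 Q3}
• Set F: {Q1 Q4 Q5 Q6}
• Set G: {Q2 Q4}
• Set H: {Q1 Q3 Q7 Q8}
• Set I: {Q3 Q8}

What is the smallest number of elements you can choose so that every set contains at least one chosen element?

T = {Q2, Q6, Q8} meets every set (each contains at least one member of T), and |T| = 3.
The sets C, G, I are pairwise disjoint, so any hitting set needs a separate element for each — at least 3. Hence 3 is optimal.

3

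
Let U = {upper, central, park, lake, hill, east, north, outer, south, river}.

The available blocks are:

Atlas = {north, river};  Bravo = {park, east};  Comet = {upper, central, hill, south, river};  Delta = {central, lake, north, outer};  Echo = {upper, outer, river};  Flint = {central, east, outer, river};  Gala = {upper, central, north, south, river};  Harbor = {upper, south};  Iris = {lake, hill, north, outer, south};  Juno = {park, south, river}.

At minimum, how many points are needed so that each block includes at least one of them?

The 4 points {park, north, south, river} hit every block.
No choice of 3 points meets every block, so 4 is the minimum.

4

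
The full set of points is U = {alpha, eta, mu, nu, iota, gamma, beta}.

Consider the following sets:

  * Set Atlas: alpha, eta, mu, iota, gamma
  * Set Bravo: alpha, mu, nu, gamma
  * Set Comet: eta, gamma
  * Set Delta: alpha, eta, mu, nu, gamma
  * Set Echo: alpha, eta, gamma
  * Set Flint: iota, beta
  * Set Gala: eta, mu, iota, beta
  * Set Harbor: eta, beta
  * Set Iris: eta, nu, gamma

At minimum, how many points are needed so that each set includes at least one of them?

Take H = {gamma, beta}. Each listed set contains at least one of these, so H is a hitting set of size 2.
The sets Echo, Flint are pairwise disjoint, so any hitting set needs a separate point for each — at least 2. Hence 2 is optimal.

2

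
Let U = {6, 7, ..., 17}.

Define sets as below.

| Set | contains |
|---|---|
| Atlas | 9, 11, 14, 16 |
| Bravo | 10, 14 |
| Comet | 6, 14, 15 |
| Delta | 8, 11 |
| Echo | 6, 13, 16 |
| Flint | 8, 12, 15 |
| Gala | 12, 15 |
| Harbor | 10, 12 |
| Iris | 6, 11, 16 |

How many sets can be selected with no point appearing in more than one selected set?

4

Bravo, Delta, Echo, Gala are pairwise disjoint (Bravo={10,14}; Delta={8,11}; Echo={6,13,16}; Gala={12,15}).
Every remaining set overlaps one of these, and no 5 of the listed sets are pairwise disjoint, so 4 is the maximum.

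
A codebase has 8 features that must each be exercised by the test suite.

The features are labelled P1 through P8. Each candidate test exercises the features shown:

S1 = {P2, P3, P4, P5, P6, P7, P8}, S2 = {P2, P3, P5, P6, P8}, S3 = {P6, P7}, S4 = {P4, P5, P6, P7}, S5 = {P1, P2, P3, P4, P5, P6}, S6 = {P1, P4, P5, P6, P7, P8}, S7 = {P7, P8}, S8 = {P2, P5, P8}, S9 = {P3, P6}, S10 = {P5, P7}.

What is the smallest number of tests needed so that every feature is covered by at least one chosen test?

2

S1 and S6 together: S1 ∪ S6 = {P1, P2, P3, P4, P5, P6, P7, P8} — every feature is covered.
No single test has all 8 features (the largest, S1, has 7), so 2 is optimal.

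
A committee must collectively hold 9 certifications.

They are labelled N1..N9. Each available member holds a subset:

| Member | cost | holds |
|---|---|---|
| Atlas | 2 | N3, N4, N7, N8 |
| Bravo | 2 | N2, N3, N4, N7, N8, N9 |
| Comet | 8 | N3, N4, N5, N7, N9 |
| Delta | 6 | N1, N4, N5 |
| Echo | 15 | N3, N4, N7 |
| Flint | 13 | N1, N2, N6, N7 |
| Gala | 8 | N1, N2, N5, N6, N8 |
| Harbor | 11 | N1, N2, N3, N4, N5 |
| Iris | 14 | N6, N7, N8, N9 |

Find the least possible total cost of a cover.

Bravo, Gala together cover every certification (Bravo ∪ Gala = {N1, N2, N3, N4, N5, N6, N7, N8, N9}); total cost 2 + 8 = 10.
No covering selection has total cost below 10.

10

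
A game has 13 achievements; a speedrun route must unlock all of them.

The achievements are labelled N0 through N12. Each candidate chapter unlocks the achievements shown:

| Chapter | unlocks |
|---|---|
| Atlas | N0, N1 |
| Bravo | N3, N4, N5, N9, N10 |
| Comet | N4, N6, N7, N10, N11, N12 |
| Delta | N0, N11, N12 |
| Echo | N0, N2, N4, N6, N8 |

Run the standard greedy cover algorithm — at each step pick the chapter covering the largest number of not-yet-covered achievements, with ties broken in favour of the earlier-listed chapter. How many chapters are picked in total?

4

Greedy: pick Comet (covers 6 new) → pick Bravo (covers 3 new) → pick Echo (covers 3 new) → pick Atlas (covers 1 new). Total picks: 4.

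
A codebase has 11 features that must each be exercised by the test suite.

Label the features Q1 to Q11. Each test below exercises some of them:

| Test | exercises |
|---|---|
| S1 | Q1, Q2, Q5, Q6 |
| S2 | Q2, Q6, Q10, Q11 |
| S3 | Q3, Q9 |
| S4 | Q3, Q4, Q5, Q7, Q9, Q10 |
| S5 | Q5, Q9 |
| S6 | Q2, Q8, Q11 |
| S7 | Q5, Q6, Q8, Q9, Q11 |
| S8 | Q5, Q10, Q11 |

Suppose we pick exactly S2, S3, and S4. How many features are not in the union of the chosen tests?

Union of S2, S3, S4 = {Q2, Q3, Q4, Q5, Q6, Q7, Q9, Q10, Q11}.
Not covered: Q1, Q8 — 2 features.

2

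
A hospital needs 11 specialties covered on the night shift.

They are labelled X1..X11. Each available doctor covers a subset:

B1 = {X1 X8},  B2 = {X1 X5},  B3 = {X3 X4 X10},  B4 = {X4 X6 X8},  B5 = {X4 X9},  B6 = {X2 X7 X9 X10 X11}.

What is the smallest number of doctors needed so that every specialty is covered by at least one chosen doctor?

4

B2 and B3 and B4 and B6 together: B2 ∪ B3 ∪ B4 ∪ B6 = {X1, X2, X3, X4, X5, X6, X7, X8, X9, X10, X11} — every specialty is covered.
No 3 of the 6 doctors cover everything (all 20 combinations miss at least one specialty), so 4 is optimal.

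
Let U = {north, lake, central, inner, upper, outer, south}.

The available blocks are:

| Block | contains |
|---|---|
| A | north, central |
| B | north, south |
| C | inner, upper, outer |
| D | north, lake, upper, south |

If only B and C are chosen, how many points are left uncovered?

Union of B, C = {north, inner, upper, outer, south}.
Not covered: lake, central — 2 points.

2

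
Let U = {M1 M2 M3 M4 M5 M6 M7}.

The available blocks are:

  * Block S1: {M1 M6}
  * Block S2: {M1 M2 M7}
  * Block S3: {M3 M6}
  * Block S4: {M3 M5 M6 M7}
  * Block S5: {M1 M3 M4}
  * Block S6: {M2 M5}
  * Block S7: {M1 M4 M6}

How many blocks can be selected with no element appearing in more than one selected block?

S5, S6 are pairwise disjoint (S5={M1,M3,M4}; S6={M2,M5}).
Every remaining block overlaps one of these, and no 3 of the listed blocks are pairwise disjoint, so 2 is the maximum.

2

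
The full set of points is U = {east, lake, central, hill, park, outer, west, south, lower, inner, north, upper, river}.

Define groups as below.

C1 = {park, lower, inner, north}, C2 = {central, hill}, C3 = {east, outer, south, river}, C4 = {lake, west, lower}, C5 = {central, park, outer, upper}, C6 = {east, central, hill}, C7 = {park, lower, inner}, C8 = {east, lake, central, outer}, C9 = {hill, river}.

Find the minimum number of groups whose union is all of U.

5

C1, C2, C3, C4, and C5 cover everything between them: the union {east, lake, central, hill, park, outer, west, south, lower, inner, north, upper, river} is all of U.
No 4 of the 9 groups cover everything (all 126 combinations miss at least one point), so 5 is optimal.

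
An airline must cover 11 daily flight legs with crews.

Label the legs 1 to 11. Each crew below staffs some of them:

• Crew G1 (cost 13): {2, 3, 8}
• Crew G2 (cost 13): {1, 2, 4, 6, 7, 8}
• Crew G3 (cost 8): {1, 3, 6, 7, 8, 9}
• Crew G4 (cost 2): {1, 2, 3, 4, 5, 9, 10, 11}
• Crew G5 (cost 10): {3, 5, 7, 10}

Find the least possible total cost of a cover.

G3, G4 together cover every leg (G3 ∪ G4 = {1, 2, 3, 4, 5, 6, 7, 8, 9, 10, 11}); total cost 8 + 2 = 10.
No covering selection has total cost below 10.

10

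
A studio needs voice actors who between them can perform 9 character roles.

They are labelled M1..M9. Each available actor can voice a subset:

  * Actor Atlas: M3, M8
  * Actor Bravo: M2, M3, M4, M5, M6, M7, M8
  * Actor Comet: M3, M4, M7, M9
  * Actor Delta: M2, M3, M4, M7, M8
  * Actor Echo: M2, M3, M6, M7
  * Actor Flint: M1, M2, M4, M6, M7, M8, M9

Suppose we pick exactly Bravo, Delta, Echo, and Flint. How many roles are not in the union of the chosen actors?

0

Union of Bravo, Delta, Echo, Flint = {M1, M2, M3, M4, M5, M6, M7, M8, M9} — that's every role, so 0 are uncovered.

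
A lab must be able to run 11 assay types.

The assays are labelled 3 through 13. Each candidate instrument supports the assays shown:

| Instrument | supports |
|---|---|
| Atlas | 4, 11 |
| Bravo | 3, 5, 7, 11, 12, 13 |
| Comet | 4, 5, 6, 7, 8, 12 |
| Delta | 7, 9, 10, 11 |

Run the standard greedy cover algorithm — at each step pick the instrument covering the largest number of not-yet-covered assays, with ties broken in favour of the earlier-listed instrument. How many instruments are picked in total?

Greedy: pick Bravo (covers 6 new) → pick Comet (covers 3 new) → pick Delta (covers 2 new). Total picks: 3.

3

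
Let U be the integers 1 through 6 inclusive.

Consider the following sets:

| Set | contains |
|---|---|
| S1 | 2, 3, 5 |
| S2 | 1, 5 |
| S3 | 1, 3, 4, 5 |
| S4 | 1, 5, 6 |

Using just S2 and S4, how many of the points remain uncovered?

Union of S2, S4 = {1, 5, 6}.
Not covered: 2, 3, 4 — 3 points.

3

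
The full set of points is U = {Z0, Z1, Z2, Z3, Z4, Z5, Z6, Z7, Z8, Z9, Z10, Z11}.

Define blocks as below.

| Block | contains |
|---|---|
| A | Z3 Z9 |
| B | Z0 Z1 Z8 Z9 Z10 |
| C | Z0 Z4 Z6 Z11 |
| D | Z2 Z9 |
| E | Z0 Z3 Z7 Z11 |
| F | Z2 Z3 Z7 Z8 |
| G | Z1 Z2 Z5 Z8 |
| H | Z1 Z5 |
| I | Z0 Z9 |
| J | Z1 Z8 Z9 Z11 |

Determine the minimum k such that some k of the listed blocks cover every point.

4

B, C, F, and G cover everything between them: the union {Z0, Z1, Z2, Z3, Z4, Z5, Z6, Z7, Z8, Z9, Z10, Z11} is all of U.
Only B contains Z10, so B is forced; the remaining 7 points need at least 3 more blocks (each remaining block adds at most 3) — so at least 4 blocks are needed, and 4 is optimal.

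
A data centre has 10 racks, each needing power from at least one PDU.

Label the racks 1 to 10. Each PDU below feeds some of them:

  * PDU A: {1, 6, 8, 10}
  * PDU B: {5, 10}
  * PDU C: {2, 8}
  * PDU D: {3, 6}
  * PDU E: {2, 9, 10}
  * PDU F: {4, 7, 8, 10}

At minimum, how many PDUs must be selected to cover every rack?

5

Take {A, B, D, E, F}. Their union is {1, 2, 3, 4, 5, 6, 7, 8, 9, 10}, which is all 10 racks.
No 4 of the 6 PDUs cover everything (all 15 combinations miss at least one rack), so 5 is optimal.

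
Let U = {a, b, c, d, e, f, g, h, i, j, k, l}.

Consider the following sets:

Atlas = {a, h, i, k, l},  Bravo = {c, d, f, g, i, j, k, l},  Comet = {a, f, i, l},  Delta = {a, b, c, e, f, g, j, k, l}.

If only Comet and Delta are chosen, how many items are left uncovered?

Union of Comet, Delta = {a, b, c, e, f, g, i, j, k, l}.
Not covered: d, h — 2 items.

2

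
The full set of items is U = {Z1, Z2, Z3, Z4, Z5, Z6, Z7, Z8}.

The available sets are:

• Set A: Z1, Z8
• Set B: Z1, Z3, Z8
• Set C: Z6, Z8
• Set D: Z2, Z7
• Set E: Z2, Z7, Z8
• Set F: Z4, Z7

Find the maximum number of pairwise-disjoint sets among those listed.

2

A, D are pairwise disjoint (A={Z1,Z8}; D={Z2,Z7}).
Every remaining set overlaps one of these, and no 3 of the listed sets are pairwise disjoint, so 2 is the maximum.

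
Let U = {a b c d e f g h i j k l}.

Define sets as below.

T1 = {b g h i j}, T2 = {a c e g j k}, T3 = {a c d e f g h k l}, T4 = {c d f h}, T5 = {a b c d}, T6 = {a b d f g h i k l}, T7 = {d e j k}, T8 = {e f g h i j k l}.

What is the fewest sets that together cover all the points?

T1 and T3 together: T1 ∪ T3 = {a, b, c, d, e, f, g, h, i, j, k, l} — every point is covered.
No single set has all 12 points (the largest, T3, has 9), so 2 is optimal.

2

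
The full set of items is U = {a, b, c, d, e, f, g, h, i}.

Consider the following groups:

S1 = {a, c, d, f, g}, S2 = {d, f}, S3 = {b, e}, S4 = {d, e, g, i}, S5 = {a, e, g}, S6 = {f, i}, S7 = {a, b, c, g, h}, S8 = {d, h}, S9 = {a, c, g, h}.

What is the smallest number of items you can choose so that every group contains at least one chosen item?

The 3 items {e, f, h} hit every group.
The groups S5, S6, S8 are pairwise disjoint, so any hitting set needs a separate item for each — at least 3. Hence 3 is optimal.

3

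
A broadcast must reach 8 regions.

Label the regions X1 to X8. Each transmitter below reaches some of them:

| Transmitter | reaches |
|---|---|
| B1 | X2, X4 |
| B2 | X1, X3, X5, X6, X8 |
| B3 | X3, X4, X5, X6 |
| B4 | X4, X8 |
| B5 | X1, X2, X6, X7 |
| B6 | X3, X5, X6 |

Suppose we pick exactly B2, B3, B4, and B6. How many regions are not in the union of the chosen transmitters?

2

Union of B2, B3, B4, B6 = {X1, X3, X4, X5, X6, X8}.
Not covered: X2, X7 — 2 regions.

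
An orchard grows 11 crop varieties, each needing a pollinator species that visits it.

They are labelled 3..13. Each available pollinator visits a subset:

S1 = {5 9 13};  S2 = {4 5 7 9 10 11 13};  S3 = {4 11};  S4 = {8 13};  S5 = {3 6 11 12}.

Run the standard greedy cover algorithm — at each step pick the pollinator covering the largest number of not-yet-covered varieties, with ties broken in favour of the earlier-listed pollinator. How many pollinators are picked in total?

Greedy: pick S2 (covers 7 new) → pick S5 (covers 3 new) → pick S4 (covers 1 new). Total picks: 3.

3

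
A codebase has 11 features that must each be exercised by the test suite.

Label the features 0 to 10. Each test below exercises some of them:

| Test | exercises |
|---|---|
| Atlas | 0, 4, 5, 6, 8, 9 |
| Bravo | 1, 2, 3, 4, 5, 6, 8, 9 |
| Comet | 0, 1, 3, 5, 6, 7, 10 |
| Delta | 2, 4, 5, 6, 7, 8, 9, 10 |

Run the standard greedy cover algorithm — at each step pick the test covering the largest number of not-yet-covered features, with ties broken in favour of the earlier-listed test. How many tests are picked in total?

Greedy: pick Bravo (covers 8 new) → pick Comet (covers 3 new). Total picks: 2.

2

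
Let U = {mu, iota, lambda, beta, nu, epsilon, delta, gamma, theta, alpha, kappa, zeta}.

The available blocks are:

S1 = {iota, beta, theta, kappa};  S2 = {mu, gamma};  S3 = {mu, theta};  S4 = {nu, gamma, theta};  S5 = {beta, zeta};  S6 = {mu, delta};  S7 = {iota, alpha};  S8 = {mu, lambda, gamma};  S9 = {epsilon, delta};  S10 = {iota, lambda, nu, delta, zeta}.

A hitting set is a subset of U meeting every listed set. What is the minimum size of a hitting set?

The 5 elements {iota, delta, gamma, theta, zeta} hit every block.
No choice of 4 elements meets every block, so 5 is the minimum.

5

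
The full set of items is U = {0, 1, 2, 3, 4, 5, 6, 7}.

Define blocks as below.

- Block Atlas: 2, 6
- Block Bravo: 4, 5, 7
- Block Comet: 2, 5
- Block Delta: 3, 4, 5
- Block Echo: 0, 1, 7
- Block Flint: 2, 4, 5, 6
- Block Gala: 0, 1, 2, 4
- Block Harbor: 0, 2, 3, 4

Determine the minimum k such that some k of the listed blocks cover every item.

Delta, Echo, and Flint cover everything between them: the union {0, 1, 2, 3, 4, 5, 6, 7} is all of U.
No 2 of the 8 blocks cover everything (all 28 combinations miss at least one item), so 3 is optimal.

3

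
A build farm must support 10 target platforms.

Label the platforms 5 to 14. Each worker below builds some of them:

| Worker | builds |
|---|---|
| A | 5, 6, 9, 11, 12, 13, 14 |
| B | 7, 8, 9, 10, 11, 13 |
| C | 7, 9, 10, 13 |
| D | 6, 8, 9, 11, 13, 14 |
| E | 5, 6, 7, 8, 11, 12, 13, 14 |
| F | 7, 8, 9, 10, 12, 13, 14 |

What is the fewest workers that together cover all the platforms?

Take {C, E}. Their union is {5, 6, 7, 8, 9, 10, 11, 12, 13, 14}, which is all 10 platforms.
No single worker has all 10 platforms (the largest, E, has 8), so 2 is optimal.

2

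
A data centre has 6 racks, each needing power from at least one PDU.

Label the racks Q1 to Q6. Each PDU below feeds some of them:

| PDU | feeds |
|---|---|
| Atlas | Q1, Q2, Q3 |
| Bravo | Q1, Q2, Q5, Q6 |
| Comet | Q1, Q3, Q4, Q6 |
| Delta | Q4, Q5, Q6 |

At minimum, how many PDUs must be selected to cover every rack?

2

Take {Atlas, Delta}. Their union is {Q1, Q2, Q3, Q4, Q5, Q6}, which is all 6 racks.
No single PDU has all 6 racks (the largest, Bravo, has 4), so 2 is optimal.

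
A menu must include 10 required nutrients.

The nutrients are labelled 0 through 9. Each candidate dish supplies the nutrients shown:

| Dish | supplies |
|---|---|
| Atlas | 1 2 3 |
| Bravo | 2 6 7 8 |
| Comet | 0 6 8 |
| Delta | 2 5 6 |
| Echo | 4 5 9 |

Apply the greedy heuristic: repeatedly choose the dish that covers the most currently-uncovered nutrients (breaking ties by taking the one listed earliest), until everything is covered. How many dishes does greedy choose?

Greedy: pick Bravo (covers 4 new) → pick Echo (covers 3 new) → pick Atlas (covers 2 new) → pick Comet (covers 1 new). Total picks: 4.

4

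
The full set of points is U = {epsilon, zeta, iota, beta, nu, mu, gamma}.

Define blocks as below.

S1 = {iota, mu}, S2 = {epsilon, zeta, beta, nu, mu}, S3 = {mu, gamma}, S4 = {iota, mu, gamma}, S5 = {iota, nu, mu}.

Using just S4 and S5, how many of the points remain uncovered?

Union of S4, S5 = {iota, nu, mu, gamma}.
Not covered: epsilon, zeta, beta — 3 points.

3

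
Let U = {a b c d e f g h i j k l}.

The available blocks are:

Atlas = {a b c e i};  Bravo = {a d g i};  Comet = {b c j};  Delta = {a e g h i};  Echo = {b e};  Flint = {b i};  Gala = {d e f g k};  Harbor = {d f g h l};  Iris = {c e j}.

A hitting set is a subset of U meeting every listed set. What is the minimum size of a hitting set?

3

T = {b, d, e} meets every block (each contains at least one member of T), and |T| = 3.
The blocks Flint, Harbor, Iris are pairwise disjoint, so any hitting set needs a separate point for each — at least 3. Hence 3 is optimal.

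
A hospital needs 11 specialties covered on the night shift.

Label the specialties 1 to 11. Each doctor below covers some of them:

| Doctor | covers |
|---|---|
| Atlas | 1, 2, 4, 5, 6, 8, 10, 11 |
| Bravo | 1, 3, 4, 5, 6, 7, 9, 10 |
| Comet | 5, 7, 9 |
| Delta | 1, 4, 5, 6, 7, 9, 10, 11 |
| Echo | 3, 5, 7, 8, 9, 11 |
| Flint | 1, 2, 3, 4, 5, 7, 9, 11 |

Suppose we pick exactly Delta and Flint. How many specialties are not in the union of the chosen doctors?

1

Union of Delta, Flint = {1, 2, 3, 4, 5, 6, 7, 9, 10, 11}.
Not covered: 8 — 1 specialty.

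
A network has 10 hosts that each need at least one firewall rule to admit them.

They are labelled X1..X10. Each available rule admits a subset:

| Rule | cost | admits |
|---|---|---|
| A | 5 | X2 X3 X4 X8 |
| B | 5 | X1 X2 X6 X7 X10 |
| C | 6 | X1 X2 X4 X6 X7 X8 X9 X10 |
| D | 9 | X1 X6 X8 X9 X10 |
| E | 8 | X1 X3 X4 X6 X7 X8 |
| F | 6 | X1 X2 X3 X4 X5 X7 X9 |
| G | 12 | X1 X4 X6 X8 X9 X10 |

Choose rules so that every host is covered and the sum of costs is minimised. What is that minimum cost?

12

C, F together cover every host (C ∪ F = {X1, X2, X3, X4, X5, X6, X7, X8, X9, X10}); total cost 6 + 6 = 12.
No covering selection has total cost below 12.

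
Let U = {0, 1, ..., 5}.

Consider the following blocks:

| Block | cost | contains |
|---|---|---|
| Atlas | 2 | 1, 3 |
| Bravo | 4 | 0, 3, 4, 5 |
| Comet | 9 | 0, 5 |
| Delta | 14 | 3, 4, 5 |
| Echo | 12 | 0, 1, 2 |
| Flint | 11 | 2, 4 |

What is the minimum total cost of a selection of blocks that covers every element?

Bravo, Echo together cover every element (Bravo ∪ Echo = {0, 1, 2, 3, 4, 5}); total cost 4 + 12 = 16.
The greedy pick Atlas, Bravo, Flint costs 17; no covering selection beats 16.

16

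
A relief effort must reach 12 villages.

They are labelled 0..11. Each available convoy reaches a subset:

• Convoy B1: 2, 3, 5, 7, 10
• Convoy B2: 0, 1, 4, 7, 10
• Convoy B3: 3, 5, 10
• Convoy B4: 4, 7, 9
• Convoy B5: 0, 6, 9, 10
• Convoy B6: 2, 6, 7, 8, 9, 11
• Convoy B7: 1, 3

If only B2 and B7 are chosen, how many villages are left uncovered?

Union of B2, B7 = {0, 1, 3, 4, 7, 10}.
Not covered: 2, 5, 6, 8, 9, 11 — 6 villages.

6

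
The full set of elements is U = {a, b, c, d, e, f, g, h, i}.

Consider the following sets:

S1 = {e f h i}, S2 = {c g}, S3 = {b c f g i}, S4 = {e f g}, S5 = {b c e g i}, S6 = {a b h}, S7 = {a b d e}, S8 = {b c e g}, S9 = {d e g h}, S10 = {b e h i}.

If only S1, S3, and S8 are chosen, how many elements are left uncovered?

Union of S1, S3, S8 = {b, c, e, f, g, h, i}.
Not covered: a, d — 2 elements.

2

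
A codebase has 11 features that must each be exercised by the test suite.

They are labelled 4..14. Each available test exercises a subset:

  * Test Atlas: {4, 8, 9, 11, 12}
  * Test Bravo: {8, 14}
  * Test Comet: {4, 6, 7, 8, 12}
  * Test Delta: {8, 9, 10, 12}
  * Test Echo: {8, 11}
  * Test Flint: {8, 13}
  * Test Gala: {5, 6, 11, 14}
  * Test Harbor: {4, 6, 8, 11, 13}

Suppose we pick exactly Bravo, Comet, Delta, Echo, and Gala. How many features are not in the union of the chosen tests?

1

Union of Bravo, Comet, Delta, Echo, Gala = {4, 5, 6, 7, 8, 9, 10, 11, 12, 14}.
Not covered: 13 — 1 feature.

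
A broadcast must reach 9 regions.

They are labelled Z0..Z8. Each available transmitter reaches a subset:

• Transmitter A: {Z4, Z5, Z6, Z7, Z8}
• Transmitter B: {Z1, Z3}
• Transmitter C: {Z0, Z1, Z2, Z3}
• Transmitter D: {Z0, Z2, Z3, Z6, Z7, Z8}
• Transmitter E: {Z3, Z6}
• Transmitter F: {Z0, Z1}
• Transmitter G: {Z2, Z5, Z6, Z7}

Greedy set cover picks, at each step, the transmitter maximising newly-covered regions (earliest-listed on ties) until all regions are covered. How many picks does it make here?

3

Greedy: pick D (covers 6 new) → pick A (covers 2 new) → pick B (covers 1 new). Total picks: 3.
(The true minimum cover uses only 2 transmitters, so greedy is not optimal here.)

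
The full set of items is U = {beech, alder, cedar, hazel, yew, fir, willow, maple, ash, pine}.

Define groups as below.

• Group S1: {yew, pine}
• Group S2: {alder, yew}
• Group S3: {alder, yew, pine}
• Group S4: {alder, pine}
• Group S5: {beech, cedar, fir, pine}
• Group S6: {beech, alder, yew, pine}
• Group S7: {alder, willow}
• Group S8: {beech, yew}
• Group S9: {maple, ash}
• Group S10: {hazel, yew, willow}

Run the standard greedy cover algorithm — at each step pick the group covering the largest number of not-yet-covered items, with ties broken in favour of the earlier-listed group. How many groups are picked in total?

Greedy: pick S5 (covers 4 new) → pick S10 (covers 3 new) → pick S9 (covers 2 new) → pick S2 (covers 1 new). Total picks: 4.

4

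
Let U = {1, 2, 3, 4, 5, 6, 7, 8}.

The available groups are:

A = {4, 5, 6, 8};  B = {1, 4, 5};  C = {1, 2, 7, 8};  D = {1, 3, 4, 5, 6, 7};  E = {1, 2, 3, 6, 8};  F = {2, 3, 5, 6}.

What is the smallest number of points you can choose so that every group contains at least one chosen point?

H = {2, 5} meets every group (each contains at least one member of H), and |H| = 2.
No single point lies in every group, so at least 2 are needed and 2 is optimal.

2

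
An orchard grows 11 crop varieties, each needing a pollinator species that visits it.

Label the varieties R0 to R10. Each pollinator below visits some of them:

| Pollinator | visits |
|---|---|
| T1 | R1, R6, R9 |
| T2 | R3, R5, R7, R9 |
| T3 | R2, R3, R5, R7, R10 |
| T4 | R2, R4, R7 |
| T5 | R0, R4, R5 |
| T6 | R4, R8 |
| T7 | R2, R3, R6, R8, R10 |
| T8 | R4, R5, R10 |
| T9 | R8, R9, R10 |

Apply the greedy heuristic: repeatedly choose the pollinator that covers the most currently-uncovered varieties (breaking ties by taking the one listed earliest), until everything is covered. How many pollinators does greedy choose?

Greedy: pick T3 (covers 5 new) → pick T1 (covers 3 new) → pick T5 (covers 2 new) → pick T6 (covers 1 new). Total picks: 4.

4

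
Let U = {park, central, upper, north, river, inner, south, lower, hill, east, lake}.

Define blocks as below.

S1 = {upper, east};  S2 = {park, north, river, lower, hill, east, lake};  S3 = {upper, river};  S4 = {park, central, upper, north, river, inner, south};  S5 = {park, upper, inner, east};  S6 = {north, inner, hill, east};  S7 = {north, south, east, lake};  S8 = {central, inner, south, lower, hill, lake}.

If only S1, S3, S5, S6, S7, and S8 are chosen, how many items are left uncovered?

Union of S1, S3, S5, S6, S7, S8 = {park, central, upper, north, river, inner, south, lower, hill, east, lake} — that's every item, so 0 are uncovered.

0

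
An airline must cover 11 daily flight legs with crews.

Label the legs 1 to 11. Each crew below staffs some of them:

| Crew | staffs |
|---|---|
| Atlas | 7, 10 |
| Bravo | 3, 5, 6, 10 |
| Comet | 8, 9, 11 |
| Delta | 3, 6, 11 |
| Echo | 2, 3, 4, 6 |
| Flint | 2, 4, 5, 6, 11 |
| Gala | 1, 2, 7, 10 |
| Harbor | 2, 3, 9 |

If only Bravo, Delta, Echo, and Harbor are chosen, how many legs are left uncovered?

3

Union of Bravo, Delta, Echo, Harbor = {2, 3, 4, 5, 6, 9, 10, 11}.
Not covered: 1, 7, 8 — 3 legs.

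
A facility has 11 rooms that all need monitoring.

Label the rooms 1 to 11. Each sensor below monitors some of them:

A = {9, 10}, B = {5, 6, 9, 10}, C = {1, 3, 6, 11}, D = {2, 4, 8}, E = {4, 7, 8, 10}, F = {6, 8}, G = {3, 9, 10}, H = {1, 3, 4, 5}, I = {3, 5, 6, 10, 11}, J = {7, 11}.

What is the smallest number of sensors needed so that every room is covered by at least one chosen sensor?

4

B and D and H and J together: B ∪ D ∪ H ∪ J = {1, 2, 3, 4, 5, 6, 7, 8, 9, 10, 11} — every room is covered.
No 3 of the 10 sensors cover everything (all 120 combinations miss at least one room), so 4 is optimal.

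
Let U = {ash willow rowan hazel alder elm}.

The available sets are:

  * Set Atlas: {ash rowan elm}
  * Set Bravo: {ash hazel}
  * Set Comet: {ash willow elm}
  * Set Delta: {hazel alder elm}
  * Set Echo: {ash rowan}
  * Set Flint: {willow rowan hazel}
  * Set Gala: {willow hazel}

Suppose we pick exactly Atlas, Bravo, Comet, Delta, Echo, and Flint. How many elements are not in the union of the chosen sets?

Union of Atlas, Bravo, Comet, Delta, Echo, Flint = {ash, willow, rowan, hazel, alder, elm} — that's every element, so 0 are uncovered.

0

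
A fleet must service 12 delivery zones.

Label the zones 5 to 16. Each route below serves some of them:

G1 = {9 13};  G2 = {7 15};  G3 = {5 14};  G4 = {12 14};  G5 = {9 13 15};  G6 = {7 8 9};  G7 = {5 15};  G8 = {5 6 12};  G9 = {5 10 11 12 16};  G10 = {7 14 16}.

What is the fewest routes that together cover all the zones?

5

Take {G5, G6, G8, G9, G10}. Their union is {5, 6, 7, 8, 9, 10, 11, 12, 13, 14, 15, 16}, which is all 12 zones.
No 4 of the 10 routes cover everything (all 210 combinations miss at least one zone), so 5 is optimal.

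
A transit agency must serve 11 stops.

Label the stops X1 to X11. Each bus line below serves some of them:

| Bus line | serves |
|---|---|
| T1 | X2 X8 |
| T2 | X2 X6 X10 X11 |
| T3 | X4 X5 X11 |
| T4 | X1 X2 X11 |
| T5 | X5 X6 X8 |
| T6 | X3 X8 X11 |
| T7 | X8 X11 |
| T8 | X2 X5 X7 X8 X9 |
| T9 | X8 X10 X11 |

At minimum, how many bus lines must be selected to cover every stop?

Take {T2, T3, T4, T6, T8}. Their union is {X1, X2, X3, X4, X5, X6, X7, X8, X9, X10, X11}, which is all 11 stops.
No 4 of the 9 bus lines cover everything (all 126 combinations miss at least one stop), so 5 is optimal.

5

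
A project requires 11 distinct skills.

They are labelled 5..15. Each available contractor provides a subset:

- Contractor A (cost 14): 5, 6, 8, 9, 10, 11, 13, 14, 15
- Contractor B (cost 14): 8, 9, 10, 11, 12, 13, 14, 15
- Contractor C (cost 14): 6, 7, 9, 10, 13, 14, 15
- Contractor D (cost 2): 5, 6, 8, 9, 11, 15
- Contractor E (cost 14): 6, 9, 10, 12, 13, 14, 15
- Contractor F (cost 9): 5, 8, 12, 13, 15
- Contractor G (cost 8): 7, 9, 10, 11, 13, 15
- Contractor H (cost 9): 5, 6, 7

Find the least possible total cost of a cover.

B, H together cover every skill (B ∪ H = {5, 6, 7, 8, 9, 10, 11, 12, 13, 14, 15}); total cost 14 + 9 = 23.
The greedy pick D, G, B costs 24; no covering selection beats 23.

23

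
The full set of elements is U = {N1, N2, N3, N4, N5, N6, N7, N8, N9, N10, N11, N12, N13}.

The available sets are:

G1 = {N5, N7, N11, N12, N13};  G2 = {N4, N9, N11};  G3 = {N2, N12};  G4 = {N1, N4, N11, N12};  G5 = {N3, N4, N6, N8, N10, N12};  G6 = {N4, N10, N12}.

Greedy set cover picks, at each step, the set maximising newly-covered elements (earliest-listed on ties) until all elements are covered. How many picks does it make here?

5

Greedy: pick G5 (covers 6 new) → pick G1 (covers 4 new) → pick G2 (covers 1 new) → pick G3 (covers 1 new) → pick G4 (covers 1 new). Total picks: 5.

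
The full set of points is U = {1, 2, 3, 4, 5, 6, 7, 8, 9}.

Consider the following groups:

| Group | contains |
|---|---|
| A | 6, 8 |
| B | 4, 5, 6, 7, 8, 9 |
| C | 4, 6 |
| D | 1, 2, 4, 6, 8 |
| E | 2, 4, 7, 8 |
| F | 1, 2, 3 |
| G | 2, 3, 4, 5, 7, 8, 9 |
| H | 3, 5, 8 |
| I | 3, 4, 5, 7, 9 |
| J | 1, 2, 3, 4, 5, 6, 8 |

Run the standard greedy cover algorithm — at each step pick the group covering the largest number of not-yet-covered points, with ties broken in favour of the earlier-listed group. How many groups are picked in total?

Greedy: pick G (covers 7 new) → pick D (covers 2 new). Total picks: 2.

2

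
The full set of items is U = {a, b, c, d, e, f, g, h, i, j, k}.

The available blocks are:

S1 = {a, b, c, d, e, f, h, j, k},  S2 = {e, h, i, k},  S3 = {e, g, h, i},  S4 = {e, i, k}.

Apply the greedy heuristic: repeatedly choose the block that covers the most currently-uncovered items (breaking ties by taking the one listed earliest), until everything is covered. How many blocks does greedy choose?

Greedy: pick S1 (covers 9 new) → pick S3 (covers 2 new). Total picks: 2.

2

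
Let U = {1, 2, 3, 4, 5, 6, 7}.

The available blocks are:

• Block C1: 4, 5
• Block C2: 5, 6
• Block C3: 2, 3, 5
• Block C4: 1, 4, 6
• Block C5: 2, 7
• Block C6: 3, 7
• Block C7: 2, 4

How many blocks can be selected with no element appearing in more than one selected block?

3

C2, C6, C7 are pairwise disjoint (C2={5,6}; C6={3,7}; C7={2,4}).
Every remaining block overlaps one of these, and no 4 of the listed blocks are pairwise disjoint, so 3 is the maximum.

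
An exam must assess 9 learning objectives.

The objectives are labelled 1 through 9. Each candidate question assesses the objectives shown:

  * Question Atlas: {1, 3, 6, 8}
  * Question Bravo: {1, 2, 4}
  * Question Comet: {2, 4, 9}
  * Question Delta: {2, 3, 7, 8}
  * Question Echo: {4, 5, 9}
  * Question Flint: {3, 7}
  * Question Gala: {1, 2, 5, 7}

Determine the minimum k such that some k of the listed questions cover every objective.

Atlas and Echo and Gala together: Atlas ∪ Echo ∪ Gala = {1, 2, 3, 4, 5, 6, 7, 8, 9} — every objective is covered.
Each question has at most 4 objectives, and 2·4 = 8 < 9 — so at least 3 questions are needed, and 3 is optimal.

3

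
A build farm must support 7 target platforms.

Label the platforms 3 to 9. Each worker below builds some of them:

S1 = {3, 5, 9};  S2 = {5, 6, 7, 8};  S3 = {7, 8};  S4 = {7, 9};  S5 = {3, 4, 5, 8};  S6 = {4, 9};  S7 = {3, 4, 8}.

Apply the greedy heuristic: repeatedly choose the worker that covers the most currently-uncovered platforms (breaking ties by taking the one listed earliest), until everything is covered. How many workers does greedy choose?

3

Greedy: pick S2 (covers 4 new) → pick S1 (covers 2 new) → pick S5 (covers 1 new). Total picks: 3.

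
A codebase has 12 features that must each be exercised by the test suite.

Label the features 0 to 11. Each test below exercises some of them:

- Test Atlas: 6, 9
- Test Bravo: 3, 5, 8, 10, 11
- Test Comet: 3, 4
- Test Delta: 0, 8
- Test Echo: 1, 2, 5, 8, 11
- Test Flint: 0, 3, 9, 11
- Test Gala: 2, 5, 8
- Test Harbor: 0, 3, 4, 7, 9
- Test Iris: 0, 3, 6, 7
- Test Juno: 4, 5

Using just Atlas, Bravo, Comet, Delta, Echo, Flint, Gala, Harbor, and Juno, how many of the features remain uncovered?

Union of Atlas, Bravo, Comet, Delta, Echo, Flint, Gala, Harbor, Juno = {0, 1, 2, 3, 4, 5, 6, 7, 8, 9, 10, 11} — that's every feature, so 0 are uncovered.

0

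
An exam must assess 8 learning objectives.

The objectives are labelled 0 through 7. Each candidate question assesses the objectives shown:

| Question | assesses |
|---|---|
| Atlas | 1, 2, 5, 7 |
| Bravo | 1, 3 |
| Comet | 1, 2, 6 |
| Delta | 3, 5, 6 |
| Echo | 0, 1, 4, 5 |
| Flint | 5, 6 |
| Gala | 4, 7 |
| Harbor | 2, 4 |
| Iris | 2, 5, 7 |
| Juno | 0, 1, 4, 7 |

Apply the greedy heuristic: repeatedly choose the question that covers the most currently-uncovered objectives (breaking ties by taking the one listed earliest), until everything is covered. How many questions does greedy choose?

Greedy: pick Atlas (covers 4 new) → pick Delta (covers 2 new) → pick Echo (covers 2 new). Total picks: 3.

3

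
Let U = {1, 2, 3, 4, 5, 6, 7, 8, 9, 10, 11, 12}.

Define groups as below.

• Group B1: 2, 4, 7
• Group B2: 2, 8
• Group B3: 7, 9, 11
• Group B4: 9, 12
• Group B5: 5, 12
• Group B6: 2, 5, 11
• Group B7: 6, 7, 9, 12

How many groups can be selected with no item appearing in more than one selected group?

B2, B3, B5 are pairwise disjoint (B2={2,8}; B3={7,9,11}; B5={5,12}).
Every remaining group overlaps one of these, and no 4 of the listed groups are pairwise disjoint, so 3 is the maximum.

3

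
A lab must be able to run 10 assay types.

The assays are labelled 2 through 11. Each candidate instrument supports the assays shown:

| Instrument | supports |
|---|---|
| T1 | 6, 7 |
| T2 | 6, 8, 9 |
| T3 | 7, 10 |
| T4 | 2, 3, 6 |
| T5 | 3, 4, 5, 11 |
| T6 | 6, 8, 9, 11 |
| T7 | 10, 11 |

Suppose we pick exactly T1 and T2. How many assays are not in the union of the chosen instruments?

6

Union of T1, T2 = {6, 7, 8, 9}.
Not covered: 2, 3, 4, 5, 10, 11 — 6 assays.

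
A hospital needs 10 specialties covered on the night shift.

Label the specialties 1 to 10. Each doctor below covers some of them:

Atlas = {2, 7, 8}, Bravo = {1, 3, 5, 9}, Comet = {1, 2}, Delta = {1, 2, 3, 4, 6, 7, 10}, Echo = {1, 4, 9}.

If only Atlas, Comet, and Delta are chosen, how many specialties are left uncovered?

Union of Atlas, Comet, Delta = {1, 2, 3, 4, 6, 7, 8, 10}.
Not covered: 5, 9 — 2 specialties.

2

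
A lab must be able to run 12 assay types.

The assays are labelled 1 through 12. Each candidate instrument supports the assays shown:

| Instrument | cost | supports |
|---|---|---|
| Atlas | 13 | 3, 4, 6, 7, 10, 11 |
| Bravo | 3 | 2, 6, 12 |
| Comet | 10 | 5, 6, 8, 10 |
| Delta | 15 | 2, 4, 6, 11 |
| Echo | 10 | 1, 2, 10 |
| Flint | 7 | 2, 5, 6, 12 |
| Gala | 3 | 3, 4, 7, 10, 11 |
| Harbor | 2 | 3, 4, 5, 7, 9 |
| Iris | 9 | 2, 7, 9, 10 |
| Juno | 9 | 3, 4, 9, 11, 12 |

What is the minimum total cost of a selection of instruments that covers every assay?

28

Bravo, Comet, Echo, Gala, Harbor together cover every assay (Bravo ∪ Comet ∪ Echo ∪ Gala ∪ Harbor = {1, 2, 3, 4, 5, 6, 7, 8, 9, 10, 11, 12}); total cost 3 + 10 + 10 + 3 + 2 = 28.
No covering selection has total cost below 28.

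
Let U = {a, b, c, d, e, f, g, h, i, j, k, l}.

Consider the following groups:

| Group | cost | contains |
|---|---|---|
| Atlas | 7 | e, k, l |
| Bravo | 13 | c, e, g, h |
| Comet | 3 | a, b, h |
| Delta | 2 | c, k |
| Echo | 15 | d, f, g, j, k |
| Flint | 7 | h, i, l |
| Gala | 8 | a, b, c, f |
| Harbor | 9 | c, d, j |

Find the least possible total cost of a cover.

Atlas, Comet, Delta, Echo, Flint together cover every item (Atlas ∪ Comet ∪ Delta ∪ Echo ∪ Flint = {a, b, c, d, e, f, g, h, i, j, k, l}); total cost 7 + 3 + 2 + 15 + 7 = 34.
No covering selection has total cost below 34.

34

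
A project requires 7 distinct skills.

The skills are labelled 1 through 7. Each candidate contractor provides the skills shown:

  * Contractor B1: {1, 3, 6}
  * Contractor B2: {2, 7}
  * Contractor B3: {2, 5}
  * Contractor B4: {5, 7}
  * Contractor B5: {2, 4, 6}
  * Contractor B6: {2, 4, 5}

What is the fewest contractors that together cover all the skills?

B1 and B4 and B5 together: B1 ∪ B4 ∪ B5 = {1, 2, 3, 4, 5, 6, 7} — every skill is covered.
Each contractor has at most 3 skills, and 2·3 = 6 < 7 — so at least 3 contractors are needed, and 3 is optimal.

3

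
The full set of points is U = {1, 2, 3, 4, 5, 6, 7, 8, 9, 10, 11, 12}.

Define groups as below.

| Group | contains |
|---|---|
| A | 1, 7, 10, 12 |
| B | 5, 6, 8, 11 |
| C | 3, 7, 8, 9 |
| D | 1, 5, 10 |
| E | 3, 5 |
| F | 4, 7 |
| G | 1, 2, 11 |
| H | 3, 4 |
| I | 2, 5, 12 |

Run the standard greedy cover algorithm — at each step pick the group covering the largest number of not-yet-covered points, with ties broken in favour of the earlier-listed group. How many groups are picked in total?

5

Greedy: pick A (covers 4 new) → pick B (covers 4 new) → pick C (covers 2 new) → pick F (covers 1 new) → pick G (covers 1 new). Total picks: 5.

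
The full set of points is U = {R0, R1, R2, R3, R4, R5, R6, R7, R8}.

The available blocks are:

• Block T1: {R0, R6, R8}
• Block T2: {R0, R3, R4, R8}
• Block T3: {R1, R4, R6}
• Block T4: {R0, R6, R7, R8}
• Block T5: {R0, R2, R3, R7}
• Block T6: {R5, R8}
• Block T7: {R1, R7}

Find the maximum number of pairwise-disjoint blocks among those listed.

T3, T5, T6 are pairwise disjoint (T3={R1,R4,R6}; T5={R0,R2,R3,R7}; T6={R5,R8}).
Every remaining block overlaps one of these, and no 4 of the listed blocks are pairwise disjoint, so 3 is the maximum.

3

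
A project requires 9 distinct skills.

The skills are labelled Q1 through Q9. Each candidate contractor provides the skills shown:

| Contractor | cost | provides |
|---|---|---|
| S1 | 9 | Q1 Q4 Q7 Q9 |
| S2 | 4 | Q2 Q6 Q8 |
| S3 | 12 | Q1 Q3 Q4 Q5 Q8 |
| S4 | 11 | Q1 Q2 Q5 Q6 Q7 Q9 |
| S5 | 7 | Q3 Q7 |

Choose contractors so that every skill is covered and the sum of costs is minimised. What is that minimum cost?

S3, S4 together cover every skill (S3 ∪ S4 = {Q1, Q2, Q3, Q4, Q5, Q6, Q7, Q8, Q9}); total cost 12 + 11 = 23.
The greedy pick S2, S1, S3 costs 25; no covering selection beats 23.

23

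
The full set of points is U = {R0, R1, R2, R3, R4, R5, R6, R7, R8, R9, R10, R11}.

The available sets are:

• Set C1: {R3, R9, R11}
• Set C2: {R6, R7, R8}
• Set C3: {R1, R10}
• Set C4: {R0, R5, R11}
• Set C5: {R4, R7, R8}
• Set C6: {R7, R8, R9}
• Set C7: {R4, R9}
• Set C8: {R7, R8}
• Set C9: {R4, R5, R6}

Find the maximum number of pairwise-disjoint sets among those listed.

4

C1, C3, C8, C9 are pairwise disjoint (C1={R3,R9,R11}; C3={R1,R10}; C8={R7,R8}; C9={R4,R5,R6}).
Every remaining set overlaps one of these, and no 5 of the listed sets are pairwise disjoint, so 4 is the maximum.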